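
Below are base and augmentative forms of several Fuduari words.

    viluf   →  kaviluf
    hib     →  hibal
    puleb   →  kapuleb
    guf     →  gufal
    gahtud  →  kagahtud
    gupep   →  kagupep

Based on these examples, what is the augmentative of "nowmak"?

kanowmak

"nowmak" has 2 vowels. The stems with 2 vowels (viluf → kaviluf, gupep → kagupep, puleb → kapuleb) add the prefix ka-.
So nowmak → kanowmak.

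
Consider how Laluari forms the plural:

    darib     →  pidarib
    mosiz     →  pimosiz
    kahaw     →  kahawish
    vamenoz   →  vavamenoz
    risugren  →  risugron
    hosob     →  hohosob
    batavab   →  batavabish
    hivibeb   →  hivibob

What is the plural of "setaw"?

batavab and hivibeb both end in -b yet inflect differently (batavabish, hivibob), so the final letter is not what conditions the rule; the last vowel is.
"setaw" has last vowel 'a'. The stems whose last vowel is 'a' (kahaw → kahawish, batavab → batavabish) add -ish.
The other patterns: stems whose last vowel is 'e' change the last vowel to 'o'; stems whose last vowel is 'o' repeat the first consonant+vowel as a prefix; stems whose last vowel is 'i' add the prefix pi-.
So setaw → setawish.

setawish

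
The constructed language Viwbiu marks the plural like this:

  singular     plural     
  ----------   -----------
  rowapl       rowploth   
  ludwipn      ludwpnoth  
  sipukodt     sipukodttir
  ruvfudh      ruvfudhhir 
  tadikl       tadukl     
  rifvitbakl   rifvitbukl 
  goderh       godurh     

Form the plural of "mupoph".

rowapl and tadikl both end in -l yet inflect differently (rowploth, tadukl), so the final letter is not what conditions the rule; the second-to-last letter is.
"mupoph" has second-to-last letter 'p'. The stems whose second-to-last letter is 'p' (rowapl → rowploth, ludwipn → ludwpnoth) delete the last vowel and add -oth.
The other patterns: stems whose second-to-last letter is 'd' double the final consonant and add -ir; stems whose second-to-last letter is 'k' or 'r' change the last vowel to 'u'.
So mupoph → mupphoth.

mupphoth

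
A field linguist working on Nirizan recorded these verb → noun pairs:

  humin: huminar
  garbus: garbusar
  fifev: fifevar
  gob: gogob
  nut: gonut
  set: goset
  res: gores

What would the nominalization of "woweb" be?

"woweb" has 2 vowels. The stems with 2 vowels (fifev → fifevar, humin → huminar, garbus → garbusar) add -ar.
So woweb → wowebar.

wowebar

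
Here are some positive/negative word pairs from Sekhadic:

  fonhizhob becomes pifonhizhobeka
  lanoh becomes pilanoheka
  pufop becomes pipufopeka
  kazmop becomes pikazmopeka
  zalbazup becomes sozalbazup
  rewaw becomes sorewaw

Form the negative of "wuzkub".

sowuzkub

pufop and zalbazup both end in -p yet inflect differently (pipufopeka, sozalbazup), so the final letter is not what conditions the rule; the last vowel is.
"wuzkub" has last vowel 'u'. The one such stem in the data (zalbazup → sozalbazup) adds the prefix so-, so the same rule applies.
The other pattern: stems whose last vowel is 'o' add pi- … -eka around the stem.
So wuzkub → sowuzkub.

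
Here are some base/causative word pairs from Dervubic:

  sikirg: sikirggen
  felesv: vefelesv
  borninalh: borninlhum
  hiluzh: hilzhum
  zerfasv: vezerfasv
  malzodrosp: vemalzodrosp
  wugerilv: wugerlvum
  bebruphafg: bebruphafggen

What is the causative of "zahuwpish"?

vezahuwpish

"zahuwpish" has second-to-last letter 's'. The stems whose second-to-last letter is 's' (felesv → vefelesv, zerfasv → vezerfasv, malzodrosp → vemalzodrosp) add the prefix ve-.
So zahuwpish → vezahuwpish.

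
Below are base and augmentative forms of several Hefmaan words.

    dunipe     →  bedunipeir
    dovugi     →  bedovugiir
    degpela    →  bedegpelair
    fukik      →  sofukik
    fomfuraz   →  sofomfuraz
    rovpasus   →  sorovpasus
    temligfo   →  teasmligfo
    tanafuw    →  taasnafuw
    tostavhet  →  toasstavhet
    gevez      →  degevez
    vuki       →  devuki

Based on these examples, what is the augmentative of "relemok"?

sorelemok

fomfuraz and gevez both end in -z yet inflect differently (sofomfuraz, degevez), so the final letter is not what conditions the rule; the first letter is.
"relemok" begins with r-. The one such stem in the data (rovpasus → sorovpasus) adds the prefix so-, so the same rule applies.
The other patterns: stems beginning with d- add be- … -ir around the stem; stems beginning with t- insert -as- after the first vowel; stems beginning with g- or v- add the prefix de-.
So relemok → sorelemok.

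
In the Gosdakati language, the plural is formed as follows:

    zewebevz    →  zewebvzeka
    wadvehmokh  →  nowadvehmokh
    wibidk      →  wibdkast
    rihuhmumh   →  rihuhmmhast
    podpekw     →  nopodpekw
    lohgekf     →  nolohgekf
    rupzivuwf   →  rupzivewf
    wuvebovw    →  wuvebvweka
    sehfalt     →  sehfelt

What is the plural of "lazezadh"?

lohgekf and rupzivuwf both end in -f yet inflect differently (nolohgekf, rupzivewf), so the final letter is not what conditions the rule; the second-to-last letter is.
"lazezadh" has second-to-last letter 'd'. The one such stem in the data (wibidk → wibdkast) deletes the last vowel and adds -ast (as does rihuhmumh), so the same rule applies.
The other patterns: stems whose second-to-last letter is 'k' add the prefix no-; stems whose second-to-last letter is 'l' or 'w' change the last vowel to 'e'; stems whose second-to-last letter is 'v' delete the last vowel and add -eka.
So lazezadh → lazezdhast.

lazezdhast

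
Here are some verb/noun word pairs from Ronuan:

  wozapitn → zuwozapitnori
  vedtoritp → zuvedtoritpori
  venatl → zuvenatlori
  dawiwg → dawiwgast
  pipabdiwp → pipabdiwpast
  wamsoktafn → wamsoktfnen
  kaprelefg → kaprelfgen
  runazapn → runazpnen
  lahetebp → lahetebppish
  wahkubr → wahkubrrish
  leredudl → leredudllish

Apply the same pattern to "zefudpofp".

vedtoritp and pipabdiwp both end in -p yet inflect differently (zuvedtoritpori, pipabdiwpast), so the final letter is not what conditions the rule; the second-to-last letter is.
"zefudpofp" has second-to-last letter 'f'. The stems whose second-to-last letter is 'f' (wamsoktafn → wamsoktfnen, kaprelefg → kaprelfgen) delete the last vowel and add -en.
The other patterns: stems whose second-to-last letter is 't' add zu- … -ori around the stem; stems whose second-to-last letter is 'w' add -ast; stems whose second-to-last letter is 'b' or 'd' double the final consonant and add -ish.
So zefudpofp → zefudpfpen.

zefudpfpen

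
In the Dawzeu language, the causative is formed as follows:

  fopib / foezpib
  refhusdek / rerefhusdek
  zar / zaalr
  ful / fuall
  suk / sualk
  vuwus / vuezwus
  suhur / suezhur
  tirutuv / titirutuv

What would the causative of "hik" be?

hialk

zar and suhur both end in -r yet inflect differently (zaalr, suezhur), so the final letter is not what conditions the rule; the number of vowels is.
"hik" has 1 vowel. The stems with 1 vowel (suk → sualk, zar → zaalr, ful → fuall) insert -al- after the first vowel.
The other patterns: stems with 2 vowels insert -ez- after the first vowel; stems with 3 vowels repeat the first consonant+vowel as a prefix.
So hik → hialk.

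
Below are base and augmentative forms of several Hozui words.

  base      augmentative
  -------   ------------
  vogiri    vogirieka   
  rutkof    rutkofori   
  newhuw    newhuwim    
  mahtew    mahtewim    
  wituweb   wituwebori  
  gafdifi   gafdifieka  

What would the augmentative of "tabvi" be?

mahtew and wituweb both have last vowel 'e' yet inflect differently (mahtewim, wituwebori), so the last vowel is not what conditions the rule; the final letter is.
"tabvi" ends in -i. The stems ending in -i (gafdifi → gafdifieka, vogiri → vogirieka) add -eka.
So tabvi → tabvieka.

tabvieka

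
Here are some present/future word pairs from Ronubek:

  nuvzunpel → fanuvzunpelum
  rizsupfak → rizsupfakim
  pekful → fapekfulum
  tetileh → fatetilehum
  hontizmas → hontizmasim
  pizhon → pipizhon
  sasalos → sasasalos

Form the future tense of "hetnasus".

fahetnasusum

hontizmas and sasalos both end in -s yet inflect differently (hontizmasim, sasasalos), so the final letter is not what conditions the rule; the last vowel is.
"hetnasus" has last vowel 'u'. The one such stem in the data (pekful → fapekfulum) adds fa- … -um around the stem, so the same rule applies.
So hetnasus → fahetnasusum.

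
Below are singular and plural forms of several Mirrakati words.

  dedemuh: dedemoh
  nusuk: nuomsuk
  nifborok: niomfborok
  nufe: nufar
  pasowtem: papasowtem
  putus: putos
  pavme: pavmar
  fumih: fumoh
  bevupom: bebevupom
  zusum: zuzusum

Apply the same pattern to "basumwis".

zusum and nusuk both have last vowel 'u' yet inflect differently (zuzusum, nuomsuk), so the last vowel is not what conditions the rule; the final letter is.
"basumwis" ends in -s. The one such stem in the data (putus → putos) changes the last vowel to 'o' (as do dedemuh, fumih), so the same rule applies.
The other patterns: stems ending in -m repeat the first consonant+vowel as a prefix; stems ending in -k insert -om- after the first vowel; stems ending in -e drop the final letter and add -ar.
So basumwis → basumwos.

basumwos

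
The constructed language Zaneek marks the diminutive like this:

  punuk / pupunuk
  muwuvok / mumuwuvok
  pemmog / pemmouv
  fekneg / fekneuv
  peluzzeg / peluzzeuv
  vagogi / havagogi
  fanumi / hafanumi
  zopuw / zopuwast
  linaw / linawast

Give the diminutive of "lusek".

lulusek

muwuvok and pemmog both have last vowel 'o' yet inflect differently (mumuwuvok, pemmouv), so the last vowel is not what conditions the rule; the final letter is.
"lusek" ends in -k. The stems ending in -k (punuk → pupunuk, muwuvok → mumuwuvok) repeat the first consonant+vowel as a prefix.
The other patterns: stems ending in -g drop the final letter and add -uv; stems ending in -i add the prefix ha-; stems ending in -w add -ast.
So lusek → lulusek.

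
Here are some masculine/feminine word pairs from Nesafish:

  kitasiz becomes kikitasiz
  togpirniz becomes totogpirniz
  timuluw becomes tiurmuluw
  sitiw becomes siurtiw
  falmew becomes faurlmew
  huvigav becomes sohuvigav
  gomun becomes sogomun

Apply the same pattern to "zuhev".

sozuhev

kitasiz and sitiw both have last vowel 'i' yet inflect differently (kikitasiz, siurtiw), so the last vowel is not what conditions the rule; the final letter is.
"zuhev" ends in -v. The one such stem in the data (huvigav → sohuvigav) adds the prefix so-, so the same rule applies.
The other patterns: stems ending in -z repeat the first consonant+vowel as a prefix; stems ending in -w insert -ur- after the first vowel.
So zuhev → sozuhev.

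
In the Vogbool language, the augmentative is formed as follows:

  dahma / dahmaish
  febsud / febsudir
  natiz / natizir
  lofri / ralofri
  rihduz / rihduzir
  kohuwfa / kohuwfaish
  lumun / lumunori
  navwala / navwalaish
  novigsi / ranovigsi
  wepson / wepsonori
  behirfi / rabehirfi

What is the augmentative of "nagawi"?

ranagawi

lumun and rihduz both have last vowel 'u' yet inflect differently (lumunori, rihduzir), so the last vowel is not what conditions the rule; the final letter is.
"nagawi" ends in -i. The stems ending in -i (novigsi → ranovigsi, lofri → ralofri, behirfi → rabehirfi) add the prefix ra-.
So nagawi → ranagawi.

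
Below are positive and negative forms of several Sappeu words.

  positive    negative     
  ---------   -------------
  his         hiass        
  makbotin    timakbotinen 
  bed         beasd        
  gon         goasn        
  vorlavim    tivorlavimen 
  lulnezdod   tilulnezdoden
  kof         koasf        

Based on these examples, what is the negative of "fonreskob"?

bed and lulnezdod both end in -d yet inflect differently (beasd, tilulnezdoden), so the final letter is not what conditions the rule; the number of vowels is.
"fonreskob" has 3 vowels. The stems with 3 vowels (lulnezdod → tilulnezdoden, vorlavim → tivorlavimen, makbotin → timakbotinen) add ti- … -en around the stem.
The other pattern: stems with 1 vowel insert -as- after the first vowel.
So fonreskob → tifonreskoben.

tifonreskoben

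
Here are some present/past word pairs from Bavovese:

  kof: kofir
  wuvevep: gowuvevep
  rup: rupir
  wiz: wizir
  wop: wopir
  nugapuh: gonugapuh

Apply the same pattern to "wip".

wipir

wuvevep and wop both end in -p yet inflect differently (gowuvevep, wopir), so the final letter is not what conditions the rule; the number of vowels is.
"wip" has 1 vowel. The stems with 1 vowel (wop → wopir, wiz → wizir, rup → rupir) add -ir.
So wip → wipir.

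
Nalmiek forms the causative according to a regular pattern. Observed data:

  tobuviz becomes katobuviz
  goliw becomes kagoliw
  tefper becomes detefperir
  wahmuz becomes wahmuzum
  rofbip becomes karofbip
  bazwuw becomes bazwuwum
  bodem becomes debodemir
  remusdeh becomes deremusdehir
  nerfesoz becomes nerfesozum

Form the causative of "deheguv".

"deheguv" has last vowel 'u'. The stems whose last vowel is 'u' (wahmuz → wahmuzum, bazwuw → bazwuwum) add -um.
The other patterns: stems whose last vowel is 'e' add de- … -ir around the stem; stems whose last vowel is 'i' add the prefix ka-.
So deheguv → deheguvum.

deheguvum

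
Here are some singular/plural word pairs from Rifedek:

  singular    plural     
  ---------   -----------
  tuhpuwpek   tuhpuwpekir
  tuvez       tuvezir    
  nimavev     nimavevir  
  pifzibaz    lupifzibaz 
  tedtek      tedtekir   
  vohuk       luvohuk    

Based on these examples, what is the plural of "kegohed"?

kegohedir

tuhpuwpek and vohuk both end in -k yet inflect differently (tuhpuwpekir, luvohuk), so the final letter is not what conditions the rule; the last vowel is.
"kegohed" has last vowel 'e'. The stems whose last vowel is 'e' (tuhpuwpek → tuhpuwpekir, tuvez → tuvezir, nimavev → nimavevir) add -ir.
The other pattern: stems whose last vowel is 'a' or 'u' add the prefix lu-.
So kegohed → kegohedir.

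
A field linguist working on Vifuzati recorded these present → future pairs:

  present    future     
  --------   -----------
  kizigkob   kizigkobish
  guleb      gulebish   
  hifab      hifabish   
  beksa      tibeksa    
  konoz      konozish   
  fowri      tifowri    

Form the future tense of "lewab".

lewabish

hifab and beksa both have last vowel 'a' yet inflect differently (hifabish, tibeksa), so the last vowel is not what conditions the rule; whether the stem ends in a vowel or a consonant is.
"lewab" ends in a consonant. The stems ending in a consonant (guleb → gulebish, hifab → hifabish, kizigkob → kizigkobish) add -ish.
So lewab → lewabish.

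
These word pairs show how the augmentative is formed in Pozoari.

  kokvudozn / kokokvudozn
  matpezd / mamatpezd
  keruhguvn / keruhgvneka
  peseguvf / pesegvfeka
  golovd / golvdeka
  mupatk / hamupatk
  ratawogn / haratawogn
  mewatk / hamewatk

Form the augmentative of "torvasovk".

torvasvkeka

kokvudozn and keruhguvn both end in -n yet inflect differently (kokokvudozn, keruhgvneka), so the final letter is not what conditions the rule; the second-to-last letter is.
"torvasovk" has second-to-last letter 'v'. The stems whose second-to-last letter is 'v' (keruhguvn → keruhgvneka, peseguvf → pesegvfeka, golovd → golvdeka) delete the last vowel and add -eka.
So torvasovk → torvasvkeka.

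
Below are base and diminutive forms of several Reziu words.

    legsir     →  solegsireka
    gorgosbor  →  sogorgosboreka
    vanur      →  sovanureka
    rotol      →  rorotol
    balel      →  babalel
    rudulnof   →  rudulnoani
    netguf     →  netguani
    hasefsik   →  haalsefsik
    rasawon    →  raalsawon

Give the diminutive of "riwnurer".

soriwnurereka

gorgosbor and rotol both have last vowel 'o' yet inflect differently (sogorgosboreka, rorotol), so the last vowel is not what conditions the rule; the final letter is.
"riwnurer" ends in -r. The stems ending in -r (legsir → solegsireka, gorgosbor → sogorgosboreka, vanur → sovanureka) add so- … -eka around the stem.
So riwnurer → soriwnurereka.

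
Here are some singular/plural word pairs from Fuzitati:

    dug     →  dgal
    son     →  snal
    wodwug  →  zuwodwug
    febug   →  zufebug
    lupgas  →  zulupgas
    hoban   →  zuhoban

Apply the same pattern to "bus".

bsal

"bus" has 1 vowel. The stems with 1 vowel (dug → dgal, son → snal) delete the last vowel and add -al.
The other pattern: stems with 2 vowels add the prefix zu-.
So bus → bsal.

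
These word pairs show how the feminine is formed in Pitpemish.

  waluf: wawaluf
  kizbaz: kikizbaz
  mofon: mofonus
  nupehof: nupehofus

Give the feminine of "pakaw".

papakaw

waluf and nupehof both end in -f yet inflect differently (wawaluf, nupehofus), so the final letter is not what conditions the rule; the last vowel is.
"pakaw" has last vowel 'a'. The one such stem in the data (kizbaz → kikizbaz) repeats the first consonant+vowel as a prefix (as does waluf), so the same rule applies.
So pakaw → papakaw.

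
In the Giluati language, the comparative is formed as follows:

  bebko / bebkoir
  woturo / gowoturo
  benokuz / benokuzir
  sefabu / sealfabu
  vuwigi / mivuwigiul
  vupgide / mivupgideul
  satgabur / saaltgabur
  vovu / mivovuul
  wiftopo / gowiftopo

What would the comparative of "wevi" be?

"wevi" begins with w-. The stems beginning with w- (woturo → gowoturo, wiftopo → gowiftopo) add the prefix go-.
The other patterns: stems beginning with v- add mi- … -ul around the stem; stems beginning with s- insert -al- after the first vowel; stems beginning with b- add -ir.
So wevi → gowevi.

gowevi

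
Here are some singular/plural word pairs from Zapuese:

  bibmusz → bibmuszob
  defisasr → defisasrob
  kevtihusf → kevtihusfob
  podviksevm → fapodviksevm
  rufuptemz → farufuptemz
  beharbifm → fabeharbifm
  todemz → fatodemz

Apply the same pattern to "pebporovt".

bibmusz and rufuptemz both end in -z yet inflect differently (bibmuszob, farufuptemz), so the final letter is not what conditions the rule; the second-to-last letter is.
"pebporovt" has second-to-last letter 'v'. The one such stem in the data (podviksevm → fapodviksevm) adds the prefix fa-, so the same rule applies.
So pebporovt → fapebporovt.

fapebporovt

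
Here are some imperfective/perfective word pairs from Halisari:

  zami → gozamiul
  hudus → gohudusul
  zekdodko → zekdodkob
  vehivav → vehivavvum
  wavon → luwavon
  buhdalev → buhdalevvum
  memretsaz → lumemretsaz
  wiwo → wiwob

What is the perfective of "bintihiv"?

bintihivvum

memretsaz and vehivav both have last vowel 'a' yet inflect differently (lumemretsaz, vehivavvum), so the last vowel is not what conditions the rule; the final letter is.
"bintihiv" ends in -v. The stems ending in -v (buhdalev → buhdalevvum, vehivav → vehivavvum) double the final consonant and add -um.
The other patterns: stems ending in -n or -z add the prefix lu-; stems ending in -o drop the final letter and add -ob; stems ending in -i or -s add go- … -ul around the stem.
So bintihiv → bintihivvum.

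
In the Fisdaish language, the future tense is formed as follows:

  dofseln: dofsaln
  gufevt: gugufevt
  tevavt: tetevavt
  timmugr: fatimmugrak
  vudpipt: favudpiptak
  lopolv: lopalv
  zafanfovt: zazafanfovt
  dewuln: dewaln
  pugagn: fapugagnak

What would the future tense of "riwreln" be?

riwraln

dewuln and pugagn both end in -n yet inflect differently (dewaln, fapugagnak), so the final letter is not what conditions the rule; the second-to-last letter is.
"riwreln" has second-to-last letter 'l'. The stems whose second-to-last letter is 'l' (dewuln → dewaln, lopolv → lopalv, dofseln → dofsaln) change the last vowel to 'a'.
The other patterns: stems whose second-to-last letter is 'v' repeat the first consonant+vowel as a prefix; stems whose second-to-last letter is 'g' or 'p' add fa- … -ak around the stem.
So riwreln → riwraln.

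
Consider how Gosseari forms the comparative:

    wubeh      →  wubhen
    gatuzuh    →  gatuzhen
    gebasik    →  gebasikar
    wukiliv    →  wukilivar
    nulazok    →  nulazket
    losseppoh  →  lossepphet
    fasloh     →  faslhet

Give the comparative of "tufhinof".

tufhinfet

gebasik and nulazok both end in -k yet inflect differently (gebasikar, nulazket), so the final letter is not what conditions the rule; the last vowel is.
"tufhinof" has last vowel 'o'. The stems whose last vowel is 'o' (nulazok → nulazket, losseppoh → lossepphet, fasloh → faslhet) delete the last vowel and add -et.
So tufhinof → tufhinfet.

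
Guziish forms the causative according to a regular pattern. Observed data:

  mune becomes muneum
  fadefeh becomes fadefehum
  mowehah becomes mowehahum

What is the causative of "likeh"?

likehum

Every pair shown (mune → muneum, fadefeh → fadefehum, mowehah → mowehahum) follows the same rule: add -um.
So likeh → likehum.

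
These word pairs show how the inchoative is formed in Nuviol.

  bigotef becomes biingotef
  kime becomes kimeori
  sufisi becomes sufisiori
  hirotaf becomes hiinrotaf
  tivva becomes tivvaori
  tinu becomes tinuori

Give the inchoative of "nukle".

nukleori

"nukle" ends in a vowel. The stems ending in a vowel (sufisi → sufisiori, tivva → tivvaori, tinu → tinuori) add -ori.
So nukle → nukleori.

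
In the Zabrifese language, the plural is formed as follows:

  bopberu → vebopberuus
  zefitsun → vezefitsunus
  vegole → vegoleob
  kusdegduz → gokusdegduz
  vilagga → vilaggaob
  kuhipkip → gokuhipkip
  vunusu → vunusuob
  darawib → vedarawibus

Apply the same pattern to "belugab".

vebelugabus

"belugab" begins with b-. The one such stem in the data (bopberu → vebopberuus) adds ve- … -us around the stem, so the same rule applies.
So belugab → vebelugabus.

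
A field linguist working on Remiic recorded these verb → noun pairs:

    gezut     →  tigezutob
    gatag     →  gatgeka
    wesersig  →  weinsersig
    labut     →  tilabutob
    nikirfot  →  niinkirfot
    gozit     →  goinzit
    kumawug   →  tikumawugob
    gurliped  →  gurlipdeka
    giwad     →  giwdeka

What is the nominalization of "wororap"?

"wororap" has last vowel 'a'. The stems whose last vowel is 'a' (giwad → giwdeka, gatag → gatgeka) delete the last vowel and add -eka.
So wororap → wororpeka.

wororpeka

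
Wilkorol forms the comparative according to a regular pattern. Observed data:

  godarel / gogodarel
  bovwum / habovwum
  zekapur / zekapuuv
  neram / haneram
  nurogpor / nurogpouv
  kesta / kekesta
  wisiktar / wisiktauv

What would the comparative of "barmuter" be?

barmuteuv

wisiktar and neram both have last vowel 'a' yet inflect differently (wisiktauv, haneram), so the last vowel is not what conditions the rule; the final letter is.
"barmuter" ends in -r. The stems ending in -r (wisiktar → wisiktauv, zekapur → zekapuuv, nurogpor → nurogpouv) drop the final letter and add -uv.
So barmuter → barmuteuv.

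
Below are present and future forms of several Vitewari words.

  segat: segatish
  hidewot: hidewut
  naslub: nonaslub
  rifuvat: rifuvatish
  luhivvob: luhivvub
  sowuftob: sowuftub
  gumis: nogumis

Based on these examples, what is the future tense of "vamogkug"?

hidewot and rifuvat both end in -t yet inflect differently (hidewut, rifuvatish), so the final letter is not what conditions the rule; the last vowel is.
"vamogkug" has last vowel 'u'. The one such stem in the data (naslub → nonaslub) adds the prefix no-, so the same rule applies.
So vamogkug → novamogkug.

novamogkug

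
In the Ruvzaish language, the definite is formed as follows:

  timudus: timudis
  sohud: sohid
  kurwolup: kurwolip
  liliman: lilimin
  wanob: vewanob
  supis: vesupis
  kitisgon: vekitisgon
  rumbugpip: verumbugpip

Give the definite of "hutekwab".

"hutekwab" has last vowel 'a'. The one such stem in the data (liliman → lilimin) changes the last vowel to 'i' (as do timudus, sohud), so the same rule applies.
The other pattern: stems whose last vowel is 'i' or 'o' add the prefix ve-.
So hutekwab → hutekwib.

hutekwib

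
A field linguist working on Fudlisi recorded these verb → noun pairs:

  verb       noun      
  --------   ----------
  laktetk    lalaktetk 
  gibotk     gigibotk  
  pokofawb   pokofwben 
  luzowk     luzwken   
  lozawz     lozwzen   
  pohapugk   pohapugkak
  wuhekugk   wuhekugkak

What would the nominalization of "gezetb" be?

gegezetb

laktetk and luzowk both end in -k yet inflect differently (lalaktetk, luzwken), so the final letter is not what conditions the rule; the second-to-last letter is.
"gezetb" has second-to-last letter 't'. The stems whose second-to-last letter is 't' (laktetk → lalaktetk, gibotk → gigibotk) repeat the first consonant+vowel as a prefix.
The other patterns: stems whose second-to-last letter is 'w' delete the last vowel and add -en; stems whose second-to-last letter is 'g' add -ak.
So gezetb → gegezetb.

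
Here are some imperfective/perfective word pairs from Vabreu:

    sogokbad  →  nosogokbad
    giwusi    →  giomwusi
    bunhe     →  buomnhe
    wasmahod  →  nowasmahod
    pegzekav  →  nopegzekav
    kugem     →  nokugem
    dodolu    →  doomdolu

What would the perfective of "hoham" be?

nohoham

"hoham" ends in a consonant. The stems ending in a consonant (wasmahod → nowasmahod, pegzekav → nopegzekav, kugem → nokugem) add the prefix no-.
The other pattern: stems ending in a vowel insert -om- after the first vowel.
So hoham → nohoham.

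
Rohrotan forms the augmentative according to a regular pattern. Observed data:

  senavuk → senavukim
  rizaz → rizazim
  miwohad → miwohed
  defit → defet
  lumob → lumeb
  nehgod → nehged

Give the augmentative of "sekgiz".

rizaz and miwohad both have last vowel 'a' yet inflect differently (rizazim, miwohed), so the last vowel is not what conditions the rule; the final letter is.
"sekgiz" ends in -z. The one such stem in the data (rizaz → rizazim) adds -im, so the same rule applies.
So sekgiz → sekgizim.

sekgizim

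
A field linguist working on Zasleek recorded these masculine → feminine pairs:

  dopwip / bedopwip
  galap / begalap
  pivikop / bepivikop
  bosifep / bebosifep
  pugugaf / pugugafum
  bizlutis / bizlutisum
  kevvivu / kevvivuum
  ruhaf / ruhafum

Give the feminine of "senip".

besenip

galap and pugugaf both have last vowel 'a' yet inflect differently (begalap, pugugafum), so the last vowel is not what conditions the rule; the final letter is.
"senip" ends in -p. The stems ending in -p (dopwip → bedopwip, galap → begalap, pivikop → bepivikop) add the prefix be-.
The other pattern: stems ending in -f, -s or -u add -um.
So senip → besenip.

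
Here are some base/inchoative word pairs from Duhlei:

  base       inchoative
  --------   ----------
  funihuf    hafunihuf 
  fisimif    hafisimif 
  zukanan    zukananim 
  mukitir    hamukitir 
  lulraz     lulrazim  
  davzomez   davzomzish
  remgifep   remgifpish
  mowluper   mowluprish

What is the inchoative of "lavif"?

halavif

lulraz and davzomez both end in -z yet inflect differently (lulrazim, davzomzish), so the final letter is not what conditions the rule; the last vowel is.
"lavif" has last vowel 'i'. The stems whose last vowel is 'i' (mukitir → hamukitir, fisimif → hafisimif) add the prefix ha-.
The other patterns: stems whose last vowel is 'a' add -im; stems whose last vowel is 'e' delete the last vowel and add -ish.
So lavif → halavif.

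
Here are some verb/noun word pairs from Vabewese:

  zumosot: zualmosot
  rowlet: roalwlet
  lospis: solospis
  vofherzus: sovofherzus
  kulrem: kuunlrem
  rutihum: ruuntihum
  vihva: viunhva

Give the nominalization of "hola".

rowlet and kulrem both have last vowel 'e' yet inflect differently (roalwlet, kuunlrem), so the last vowel is not what conditions the rule; the final letter is.
"hola" ends in -a. The one such stem in the data (vihva → viunhva) inserts -un- after the first vowel (as do kulrem, rutihum), so the same rule applies.
So hola → hounla.

hounla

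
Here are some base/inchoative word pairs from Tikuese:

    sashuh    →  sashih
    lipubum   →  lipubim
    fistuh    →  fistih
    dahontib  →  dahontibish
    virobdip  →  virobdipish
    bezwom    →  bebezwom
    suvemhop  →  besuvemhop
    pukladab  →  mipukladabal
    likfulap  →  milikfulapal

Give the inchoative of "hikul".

"hikul" has last vowel 'u'. The stems whose last vowel is 'u' (sashuh → sashih, lipubum → lipubim, fistuh → fistih) change the last vowel to 'i'.
The other patterns: stems whose last vowel is 'i' add -ish; stems whose last vowel is 'o' add the prefix be-; stems whose last vowel is 'a' add mi- … -al around the stem.
So hikul → hikil.

hikil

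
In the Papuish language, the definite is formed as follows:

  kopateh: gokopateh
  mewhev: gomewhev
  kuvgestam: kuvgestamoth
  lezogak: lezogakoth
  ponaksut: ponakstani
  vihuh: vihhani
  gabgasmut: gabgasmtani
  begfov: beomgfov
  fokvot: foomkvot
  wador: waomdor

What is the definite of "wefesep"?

kopateh and vihuh both end in -h yet inflect differently (gokopateh, vihhani), so the final letter is not what conditions the rule; the last vowel is.
"wefesep" has last vowel 'e'. The stems whose last vowel is 'e' (kopateh → gokopateh, mewhev → gomewhev) add the prefix go-.
So wefesep → gowefesep.

gowefesep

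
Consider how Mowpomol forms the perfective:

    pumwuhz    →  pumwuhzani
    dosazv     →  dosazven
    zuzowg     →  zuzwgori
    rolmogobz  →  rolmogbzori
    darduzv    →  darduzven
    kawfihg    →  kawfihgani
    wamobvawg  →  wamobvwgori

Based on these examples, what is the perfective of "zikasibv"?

zikasbvori

"zikasibv" has second-to-last letter 'b'. The one such stem in the data (rolmogobz → rolmogbzori) deletes the last vowel and adds -ori (as do zuzowg, wamobvawg), so the same rule applies.
The other patterns: stems whose second-to-last letter is 'h' add -ani; stems whose second-to-last letter is 'z' add -en.
So zikasibv → zikasbvori.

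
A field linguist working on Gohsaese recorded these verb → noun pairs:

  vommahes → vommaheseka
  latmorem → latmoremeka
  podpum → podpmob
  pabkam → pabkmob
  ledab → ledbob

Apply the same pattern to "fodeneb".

latmorem and podpum both end in -m yet inflect differently (latmoremeka, podpmob), so the final letter is not what conditions the rule; the last vowel is.
"fodeneb" has last vowel 'e'. The stems whose last vowel is 'e' (vommahes → vommaheseka, latmorem → latmoremeka) add -eka.
So fodeneb → fodenebeka.

fodenebeka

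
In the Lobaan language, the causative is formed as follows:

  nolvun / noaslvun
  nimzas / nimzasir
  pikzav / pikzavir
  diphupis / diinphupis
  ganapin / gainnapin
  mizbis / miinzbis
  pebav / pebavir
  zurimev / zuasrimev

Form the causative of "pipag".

pipagir

zurimev and pikzav both end in -v yet inflect differently (zuasrimev, pikzavir), so the final letter is not what conditions the rule; the last vowel is.
"pipag" has last vowel 'a'. The stems whose last vowel is 'a' (nimzas → nimzasir, pikzav → pikzavir, pebav → pebavir) add -ir.
The other patterns: stems whose last vowel is 'e' or 'u' insert -as- after the first vowel; stems whose last vowel is 'i' insert -in- after the first vowel.
So pipag → pipagir.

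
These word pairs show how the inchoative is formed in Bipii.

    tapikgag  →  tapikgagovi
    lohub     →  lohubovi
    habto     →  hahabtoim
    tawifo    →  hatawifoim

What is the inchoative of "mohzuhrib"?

mohzuhribovi

"mohzuhrib" ends in a consonant. The stems ending in a consonant (tapikgag → tapikgagovi, lohub → lohubovi) add -ovi.
So mohzuhrib → mohzuhribovi.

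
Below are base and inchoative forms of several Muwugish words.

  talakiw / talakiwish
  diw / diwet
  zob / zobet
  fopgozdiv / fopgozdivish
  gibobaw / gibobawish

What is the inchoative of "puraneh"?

puranehish

"puraneh" has 3 vowels. The stems with 3 vowels (gibobaw → gibobawish, fopgozdiv → fopgozdivish, talakiw → talakiwish) add -ish.
So puraneh → puranehish.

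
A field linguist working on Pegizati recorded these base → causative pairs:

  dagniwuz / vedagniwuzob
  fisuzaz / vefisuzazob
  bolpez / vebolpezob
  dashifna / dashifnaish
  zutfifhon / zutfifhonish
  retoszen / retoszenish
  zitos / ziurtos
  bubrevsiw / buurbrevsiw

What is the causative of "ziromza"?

ziromzaish

"ziromza" ends in -a. The one such stem in the data (dashifna → dashifnaish) adds -ish, so the same rule applies.
The other patterns: stems ending in -z add ve- … -ob around the stem; stems ending in -s or -w insert -ur- after the first vowel.
So ziromza → ziromzaish.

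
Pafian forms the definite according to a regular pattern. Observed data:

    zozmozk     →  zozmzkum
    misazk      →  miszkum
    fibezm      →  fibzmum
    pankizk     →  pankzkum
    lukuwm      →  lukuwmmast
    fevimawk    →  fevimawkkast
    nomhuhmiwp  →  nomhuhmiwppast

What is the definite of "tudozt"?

fibezm and lukuwm both end in -m yet inflect differently (fibzmum, lukuwmmast), so the final letter is not what conditions the rule; the second-to-last letter is.
"tudozt" has second-to-last letter 'z'. The stems whose second-to-last letter is 'z' (zozmozk → zozmzkum, misazk → miszkum, fibezm → fibzmum) delete the last vowel and add -um.
The other pattern: stems whose second-to-last letter is 'w' double the final consonant and add -ast.
So tudozt → tudztum.

tudztum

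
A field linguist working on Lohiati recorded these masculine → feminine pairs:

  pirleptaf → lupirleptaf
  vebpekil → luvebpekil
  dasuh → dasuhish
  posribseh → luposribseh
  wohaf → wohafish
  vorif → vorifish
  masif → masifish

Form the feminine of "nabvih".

wohaf and pirleptaf both end in -f yet inflect differently (wohafish, lupirleptaf), so the final letter is not what conditions the rule; the number of vowels is.
"nabvih" has 2 vowels. The stems with 2 vowels (wohaf → wohafish, dasuh → dasuhish, masif → masifish) add -ish.
The other pattern: stems with 3 vowels add the prefix lu-.
So nabvih → nabvihish.

nabvihish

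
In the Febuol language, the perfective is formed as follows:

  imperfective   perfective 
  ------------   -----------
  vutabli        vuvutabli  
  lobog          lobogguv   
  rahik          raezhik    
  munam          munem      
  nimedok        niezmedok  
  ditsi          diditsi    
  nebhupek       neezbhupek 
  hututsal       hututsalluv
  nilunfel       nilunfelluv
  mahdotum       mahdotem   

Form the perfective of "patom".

patem

ditsi and rahik both have last vowel 'i' yet inflect differently (diditsi, raezhik), so the last vowel is not what conditions the rule; the final letter is.
"patom" ends in -m. The stems ending in -m (munam → munem, mahdotum → mahdotem) change the last vowel to 'e'.
The other patterns: stems ending in -i repeat the first consonant+vowel as a prefix; stems ending in -k insert -ez- after the first vowel; stems ending in -g or -l double the final consonant and add -uv.
So patom → patem.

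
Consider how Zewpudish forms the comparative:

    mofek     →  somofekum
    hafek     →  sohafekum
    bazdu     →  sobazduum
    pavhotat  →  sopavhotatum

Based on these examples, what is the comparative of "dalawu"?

Every pair shown (mofek → somofekum, hafek → sohafekum, bazdu → sobazduum, …) follows the same rule: add so- … -um around the stem.
So dalawu → sodalawuum.

sodalawuum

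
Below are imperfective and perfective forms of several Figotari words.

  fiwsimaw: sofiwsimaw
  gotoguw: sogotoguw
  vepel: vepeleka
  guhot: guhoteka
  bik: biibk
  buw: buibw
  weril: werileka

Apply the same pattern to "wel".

"wel" has 1 vowel. The stems with 1 vowel (bik → biibk, buw → buibw) insert -ib- after the first vowel.
The other patterns: stems with 2 vowels add -eka; stems with 3 vowels add the prefix so-.
So wel → weibl.

weibl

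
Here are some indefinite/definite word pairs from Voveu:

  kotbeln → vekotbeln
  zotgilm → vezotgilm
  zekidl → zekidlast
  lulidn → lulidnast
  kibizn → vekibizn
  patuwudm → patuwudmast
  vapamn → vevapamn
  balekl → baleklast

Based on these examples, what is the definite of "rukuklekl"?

rukukleklast

lulidn and kibizn both end in -n yet inflect differently (lulidnast, vekibizn), so the final letter is not what conditions the rule; the second-to-last letter is.
"rukuklekl" has second-to-last letter 'k'. The one such stem in the data (balekl → baleklast) adds -ast, so the same rule applies.
The other pattern: stems whose second-to-last letter is 'l', 'm' or 'z' add the prefix ve-.
So rukuklekl → rukukleklast.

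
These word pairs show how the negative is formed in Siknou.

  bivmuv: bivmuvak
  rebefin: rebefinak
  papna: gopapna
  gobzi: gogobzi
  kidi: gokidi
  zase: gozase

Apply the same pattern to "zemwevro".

rebefin and gobzi both have last vowel 'i' yet inflect differently (rebefinak, gogobzi), so the last vowel is not what conditions the rule; whether the stem ends in a vowel or a consonant is.
"zemwevro" ends in a vowel. The stems ending in a vowel (papna → gopapna, gobzi → gogobzi, kidi → gokidi) add the prefix go-.
The other pattern: stems ending in a consonant add -ak.
So zemwevro → gozemwevro.

gozemwevro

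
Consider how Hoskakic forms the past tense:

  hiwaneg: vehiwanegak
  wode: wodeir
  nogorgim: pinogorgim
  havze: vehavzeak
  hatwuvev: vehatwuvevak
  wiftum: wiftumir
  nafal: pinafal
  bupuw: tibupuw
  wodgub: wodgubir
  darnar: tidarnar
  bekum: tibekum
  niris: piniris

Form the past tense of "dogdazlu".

tidogdazlu

"dogdazlu" begins with d-. The one such stem in the data (darnar → tidarnar) adds the prefix ti-, so the same rule applies.
The other patterns: stems beginning with h- add ve- … -ak around the stem; stems beginning with n- add the prefix pi-; stems beginning with w- add -ir.
So dogdazlu → tidogdazlu.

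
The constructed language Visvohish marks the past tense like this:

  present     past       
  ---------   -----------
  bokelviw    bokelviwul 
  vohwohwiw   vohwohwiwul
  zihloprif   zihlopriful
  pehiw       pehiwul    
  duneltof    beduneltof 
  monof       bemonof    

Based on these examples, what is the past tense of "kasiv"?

zihloprif and duneltof both end in -f yet inflect differently (zihlopriful, beduneltof), so the final letter is not what conditions the rule; the last vowel is.
"kasiv" has last vowel 'i'. The stems whose last vowel is 'i' (bokelviw → bokelviwul, vohwohwiw → vohwohwiwul, zihloprif → zihlopriful) add -ul.
So kasiv → kasivul.

kasivul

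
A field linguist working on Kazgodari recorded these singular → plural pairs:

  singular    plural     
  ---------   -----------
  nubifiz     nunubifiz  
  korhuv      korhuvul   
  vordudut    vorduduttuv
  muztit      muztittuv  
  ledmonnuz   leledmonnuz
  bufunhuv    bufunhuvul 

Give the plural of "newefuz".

vordudut and korhuv both have last vowel 'u' yet inflect differently (vorduduttuv, korhuvul), so the last vowel is not what conditions the rule; the final letter is.
"newefuz" ends in -z. The stems ending in -z (nubifiz → nunubifiz, ledmonnuz → leledmonnuz) repeat the first consonant+vowel as a prefix.
So newefuz → nenewefuz.

nenewefuz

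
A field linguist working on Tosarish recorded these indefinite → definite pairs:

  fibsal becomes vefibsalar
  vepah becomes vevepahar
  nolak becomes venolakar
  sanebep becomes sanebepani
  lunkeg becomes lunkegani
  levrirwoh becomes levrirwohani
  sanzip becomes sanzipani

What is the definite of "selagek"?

selagekani

vepah and levrirwoh both end in -h yet inflect differently (vevepahar, levrirwohani), so the final letter is not what conditions the rule; the last vowel is.
"selagek" has last vowel 'e'. The stems whose last vowel is 'e' (sanebep → sanebepani, lunkeg → lunkegani) add -ani.
The other pattern: stems whose last vowel is 'a' add ve- … -ar around the stem.
So selagek → selagekani.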